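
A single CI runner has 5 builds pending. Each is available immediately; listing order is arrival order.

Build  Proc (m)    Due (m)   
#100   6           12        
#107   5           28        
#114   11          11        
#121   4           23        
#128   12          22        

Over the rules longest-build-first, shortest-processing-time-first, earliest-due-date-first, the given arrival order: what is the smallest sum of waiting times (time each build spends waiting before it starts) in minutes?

54

LPT (decreasing processing time): #128 #114 #100 #107 #121.
#128: waits 0, runs 0→12
#114: waits 12, runs 12→23
#100: waits 23, runs 23→29
#107: waits 29, runs 29→34
#121: waits 34, runs 34→38
Sum = 0+12+23+29+34 = 98.
SPT (increasing processing time): #121 #107 #100 #114 #128.
#121: waits 0, runs 0→4
#107: waits 4, runs 4→9
#100: waits 9, runs 9→15
#114: waits 15, runs 15→26
#128: waits 26, runs 26→38
Sum = 0+4+9+15+26 = 54.
EDD (increasing due date): #114 #100 #128 #121 #107.
#114: waits 0, runs 0→11
#100: waits 11, runs 11→17
#128: waits 17, runs 17→29
#121: waits 29, runs 29→33
#107: waits 33, runs 33→38
Sum = 0+11+17+29+33 = 90.
FIFO (arrival order): #100 #107 #114 #121 #128.
#100: waits 0, runs 0→6
#107: waits 6, runs 6→11
#114: waits 11, runs 11→22
#121: waits 22, runs 22→26
#128: waits 26, runs 26→38
Sum = 0+6+11+22+26 = 65.
LPT 98, SPT 54, EDD 90, FIFO 65 → minimum 54.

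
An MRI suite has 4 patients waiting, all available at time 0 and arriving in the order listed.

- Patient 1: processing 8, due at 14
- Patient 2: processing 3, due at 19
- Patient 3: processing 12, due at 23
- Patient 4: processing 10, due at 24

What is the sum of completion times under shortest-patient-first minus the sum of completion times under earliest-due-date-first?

SPT (increasing processing time): Patient 2 Patient 1 Patient 4 Patient 3.
Patient 2: 0→3
Patient 1: 3→11
Patient 4: 11→21
Patient 3: 21→33
Sum = 3+11+21+33 = 68.
EDD (increasing due date): Patient 1 Patient 2 Patient 3 Patient 4.
Patient 1: 0→8
Patient 2: 8→11
Patient 3: 11→23
Patient 4: 23→33
Sum = 8+11+23+33 = 75.
Difference = 68 − 75 = -7.

-7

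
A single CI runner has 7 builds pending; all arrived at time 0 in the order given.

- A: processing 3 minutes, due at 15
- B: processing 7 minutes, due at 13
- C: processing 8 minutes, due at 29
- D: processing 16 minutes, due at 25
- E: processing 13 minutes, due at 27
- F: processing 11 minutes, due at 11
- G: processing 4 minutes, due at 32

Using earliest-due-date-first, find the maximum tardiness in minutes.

EDD (increasing due date): F B A D E C G.
F: 0→11, due 11, tardiness 0
B: 11→18, due 13, tardiness 5
A: 18→21, due 15, tardiness 6
D: 21→37, due 25, tardiness 12
E: 37→50, due 27, tardiness 23
C: 50→58, due 29, tardiness 29
G: 58→62, due 32, tardiness 30
Maximum = 30.

30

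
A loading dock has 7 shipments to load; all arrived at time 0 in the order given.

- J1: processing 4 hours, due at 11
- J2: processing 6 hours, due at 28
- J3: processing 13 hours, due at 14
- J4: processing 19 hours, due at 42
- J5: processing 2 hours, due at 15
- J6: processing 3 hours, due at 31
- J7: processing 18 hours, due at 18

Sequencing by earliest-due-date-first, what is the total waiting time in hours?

166

EDD (increasing due date): J1 J3 J5 J7 J2 J6 J4.
J1: waits 0, runs 0→4
J3: waits 4, runs 4→17
J5: waits 17, runs 17→19
J7: waits 19, runs 19→37
J2: waits 37, runs 37→43
J6: waits 43, runs 43→46
J4: waits 46, runs 46→65
Sum = 0+4+17+19+37+43+46 = 166.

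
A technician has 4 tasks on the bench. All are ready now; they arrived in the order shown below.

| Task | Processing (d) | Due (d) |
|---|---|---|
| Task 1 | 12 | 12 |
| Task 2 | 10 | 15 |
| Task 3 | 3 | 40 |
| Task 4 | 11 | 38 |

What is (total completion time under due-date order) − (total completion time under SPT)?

27

EDD (increasing due date): Task 1 Task 2 Task 4 Task 3.
Task 1: 0→12
Task 2: 12→22
Task 4: 22→33
Task 3: 33→36
Sum = 12+22+33+36 = 103.
SPT (increasing processing time): Task 3 Task 2 Task 4 Task 1.
Task 3: 0→3
Task 2: 3→13
Task 4: 13→24
Task 1: 24→36
Sum = 3+13+24+36 = 76.
Difference = 103 − 76 = 27.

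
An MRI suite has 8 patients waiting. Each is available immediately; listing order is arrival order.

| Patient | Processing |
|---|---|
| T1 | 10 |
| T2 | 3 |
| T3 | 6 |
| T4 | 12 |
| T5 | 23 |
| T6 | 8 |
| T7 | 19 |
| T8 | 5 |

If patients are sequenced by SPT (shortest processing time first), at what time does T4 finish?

44

SPT (increasing processing time): T2 T8 T3 T6 T1 T4 T7 T5.
T2: 0→3
T8: 3→8
T3: 8→14
T6: 14→22
T1: 22→32
T4: 32→44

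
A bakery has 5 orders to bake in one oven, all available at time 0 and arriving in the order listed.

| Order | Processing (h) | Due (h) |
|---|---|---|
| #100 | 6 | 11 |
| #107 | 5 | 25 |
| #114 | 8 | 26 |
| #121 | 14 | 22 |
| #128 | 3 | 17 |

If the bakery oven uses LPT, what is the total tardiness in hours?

LPT (decreasing processing time): #121 #114 #100 #107 #128.
#121: 0→14, due 22, tardiness 0
#114: 14→22, due 26, tardiness 0
#100: 22→28, due 11, tardiness 17
#107: 28→33, due 25, tardiness 8
#128: 33→36, due 17, tardiness 19
Sum = 0+0+17+8+19 = 44.

44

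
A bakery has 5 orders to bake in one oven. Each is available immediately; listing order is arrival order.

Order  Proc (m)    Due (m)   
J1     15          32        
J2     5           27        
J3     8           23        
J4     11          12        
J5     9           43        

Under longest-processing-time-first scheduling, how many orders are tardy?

LPT (decreasing processing time): J1 J4 J5 J3 J2.
J1: 0→15, due 32, tardiness 0
J4: 15→26, due 12, tardiness 14
J5: 26→35, due 43, tardiness 0
J3: 35→43, due 23, tardiness 20
J2: 43→48, due 27, tardiness 21
Late orders: 3.

3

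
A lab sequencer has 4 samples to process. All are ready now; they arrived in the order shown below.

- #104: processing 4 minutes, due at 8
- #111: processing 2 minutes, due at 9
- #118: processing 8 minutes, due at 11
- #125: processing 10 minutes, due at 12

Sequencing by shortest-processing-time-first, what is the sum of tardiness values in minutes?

SPT (increasing processing time): #111 #104 #118 #125.
#111: 0→2, due 9, tardiness 0
#104: 2→6, due 8, tardiness 0
#118: 6→14, due 11, tardiness 3
#125: 14→24, due 12, tardiness 12
Sum = 0+0+3+12 = 15.

15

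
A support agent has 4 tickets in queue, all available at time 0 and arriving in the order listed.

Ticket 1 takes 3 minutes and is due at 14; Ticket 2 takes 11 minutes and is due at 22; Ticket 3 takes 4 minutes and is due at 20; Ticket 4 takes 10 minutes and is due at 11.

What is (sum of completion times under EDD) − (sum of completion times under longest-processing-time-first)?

EDD (increasing due date): Ticket 4 Ticket 1 Ticket 3 Ticket 2.
Ticket 4: 0→10
Ticket 1: 10→13
Ticket 3: 13→17
Ticket 2: 17→28
Sum = 10+13+17+28 = 68.
LPT (decreasing processing time): Ticket 2 Ticket 4 Ticket 3 Ticket 1.
Ticket 2: 0→11
Ticket 4: 11→21
Ticket 3: 21→25
Ticket 1: 25→28
Sum = 11+21+25+28 = 85.
Difference = 68 − 85 = -17.

-17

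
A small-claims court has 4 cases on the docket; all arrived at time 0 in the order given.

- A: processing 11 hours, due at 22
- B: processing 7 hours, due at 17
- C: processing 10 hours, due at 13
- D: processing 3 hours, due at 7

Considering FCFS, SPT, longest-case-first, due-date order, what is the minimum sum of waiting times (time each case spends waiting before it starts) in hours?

33

FIFO (arrival order): A B C D.
A: waits 0, runs 0→11
B: waits 11, runs 11→18
C: waits 18, runs 18→28
D: waits 28, runs 28→31
Sum = 0+11+18+28 = 57.
SPT (increasing processing time): D B C A.
D: waits 0, runs 0→3
B: waits 3, runs 3→10
C: waits 10, runs 10→20
A: waits 20, runs 20→31
Sum = 0+3+10+20 = 33.
LPT (decreasing processing time): A C B D.
A: waits 0, runs 0→11
C: waits 11, runs 11→21
B: waits 21, runs 21→28
D: waits 28, runs 28→31
Sum = 0+11+21+28 = 60.
EDD (increasing due date): D C B A.
D: waits 0, runs 0→3
C: waits 3, runs 3→13
B: waits 13, runs 13→20
A: waits 20, runs 20→31
Sum = 0+3+13+20 = 36.
FIFO 57, SPT 33, LPT 60, EDD 36 → minimum 33.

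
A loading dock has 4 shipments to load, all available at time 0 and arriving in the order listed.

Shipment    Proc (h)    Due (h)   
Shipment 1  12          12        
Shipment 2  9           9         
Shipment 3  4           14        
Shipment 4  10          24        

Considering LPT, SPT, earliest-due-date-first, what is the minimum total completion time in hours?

75

LPT (decreasing processing time): Shipment 1 Shipment 4 Shipment 2 Shipment 3.
Shipment 1: 0→12
Shipment 4: 12→22
Shipment 2: 22→31
Shipment 3: 31→35
Sum = 12+22+31+35 = 100.
SPT (increasing processing time): Shipment 3 Shipment 2 Shipment 4 Shipment 1.
Shipment 3: 0→4
Shipment 2: 4→13
Shipment 4: 13→23
Shipment 1: 23→35
Sum = 4+13+23+35 = 75.
EDD (increasing due date): Shipment 2 Shipment 1 Shipment 3 Shipment 4.
Shipment 2: 0→9
Shipment 1: 9→21
Shipment 3: 21→25
Shipment 4: 25→35
Sum = 9+21+25+35 = 90.
LPT 100, SPT 75, EDD 90 → minimum 75.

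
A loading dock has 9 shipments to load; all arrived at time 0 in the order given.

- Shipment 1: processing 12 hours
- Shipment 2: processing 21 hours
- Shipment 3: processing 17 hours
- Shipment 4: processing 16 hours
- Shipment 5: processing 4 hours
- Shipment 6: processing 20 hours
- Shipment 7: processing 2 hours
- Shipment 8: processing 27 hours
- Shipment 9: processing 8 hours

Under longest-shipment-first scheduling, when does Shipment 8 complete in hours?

LPT (decreasing processing time): Shipment 8 Shipment 2 Shipment 6 Shipment 3 Shipment 4 Shipment 1 Shipment 9 Shipment 5 Shipment 7.
Shipment 8: 0→27

27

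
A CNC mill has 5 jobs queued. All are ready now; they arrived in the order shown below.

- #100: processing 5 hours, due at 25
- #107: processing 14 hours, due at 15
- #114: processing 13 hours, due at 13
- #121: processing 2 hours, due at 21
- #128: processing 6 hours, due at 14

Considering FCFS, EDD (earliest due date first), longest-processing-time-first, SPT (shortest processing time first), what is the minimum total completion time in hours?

88

FIFO (arrival order): #100 #107 #114 #121 #128.
#100: 0→5
#107: 5→19
#114: 19→32
#121: 32→34
#128: 34→40
Sum = 5+19+32+34+40 = 130.
EDD (increasing due date): #114 #128 #107 #121 #100.
#114: 0→13
#128: 13→19
#107: 19→33
#121: 33→35
#100: 35→40
Sum = 13+19+33+35+40 = 140.
LPT (decreasing processing time): #107 #114 #128 #100 #121.
#107: 0→14
#114: 14→27
#128: 27→33
#100: 33→38
#121: 38→40
Sum = 14+27+33+38+40 = 152.
SPT (increasing processing time): #121 #100 #128 #114 #107.
#121: 0→2
#100: 2→7
#128: 7→13
#114: 13→26
#107: 26→40
Sum = 2+7+13+26+40 = 88.
FIFO 130, EDD 140, LPT 152, SPT 88 → minimum 88.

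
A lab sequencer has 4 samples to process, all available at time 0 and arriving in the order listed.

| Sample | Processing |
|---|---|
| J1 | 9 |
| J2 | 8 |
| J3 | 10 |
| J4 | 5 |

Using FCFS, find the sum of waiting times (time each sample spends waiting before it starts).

FIFO (arrival order): J1 J2 J3 J4.
J1: waits 0, runs 0→9
J2: waits 9, runs 9→17
J3: waits 17, runs 17→27
J4: waits 27, runs 27→32
Sum = 0+9+17+27 = 53.

53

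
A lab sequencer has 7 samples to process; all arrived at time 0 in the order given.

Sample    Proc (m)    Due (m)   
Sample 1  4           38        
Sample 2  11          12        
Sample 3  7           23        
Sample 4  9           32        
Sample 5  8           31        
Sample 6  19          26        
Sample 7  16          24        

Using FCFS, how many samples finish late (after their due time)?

FIFO (arrival order): Sample 1 Sample 2 Sample 3 Sample 4 Sample 5 Sample 6 Sample 7.
Sample 1: 0→4, due 38, tardiness 0
Sample 2: 4→15, due 12, tardiness 3
Sample 3: 15→22, due 23, tardiness 0
Sample 4: 22→31, due 32, tardiness 0
Sample 5: 31→39, due 31, tardiness 8
Sample 6: 39→58, due 26, tardiness 32
Sample 7: 58→74, due 24, tardiness 50
Late samples: 4.

4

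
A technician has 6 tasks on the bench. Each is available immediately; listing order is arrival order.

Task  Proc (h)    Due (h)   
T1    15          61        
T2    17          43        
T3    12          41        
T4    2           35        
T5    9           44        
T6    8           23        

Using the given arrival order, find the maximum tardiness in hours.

40

FIFO (arrival order): T1 T2 T3 T4 T5 T6.
T1: 0→15, due 61, tardiness 0
T2: 15→32, due 43, tardiness 0
T3: 32→44, due 41, tardiness 3
T4: 44→46, due 35, tardiness 11
T5: 46→55, due 44, tardiness 11
T6: 55→63, due 23, tardiness 40
Maximum = 40.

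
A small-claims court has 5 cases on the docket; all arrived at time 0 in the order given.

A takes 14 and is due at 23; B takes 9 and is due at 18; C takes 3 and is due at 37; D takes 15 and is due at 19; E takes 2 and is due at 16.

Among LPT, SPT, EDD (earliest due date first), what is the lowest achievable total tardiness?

29

LPT (decreasing processing time): D A B C E.
D: 0→15, due 19, tardiness 0
A: 15→29, due 23, tardiness 6
B: 29→38, due 18, tardiness 20
C: 38→41, due 37, tardiness 4
E: 41→43, due 16, tardiness 27
Sum = 0+6+20+4+27 = 57.
SPT (increasing processing time): E C B A D.
E: 0→2, due 16, tardiness 0
C: 2→5, due 37, tardiness 0
B: 5→14, due 18, tardiness 0
A: 14→28, due 23, tardiness 5
D: 28→43, due 19, tardiness 24
Sum = 0+0+0+5+24 = 29.
EDD (increasing due date): E B D A C.
E: 0→2, due 16, tardiness 0
B: 2→11, due 18, tardiness 0
D: 11→26, due 19, tardiness 7
A: 26→40, due 23, tardiness 17
C: 40→43, due 37, tardiness 6
Sum = 0+0+7+17+6 = 30.
LPT 57, SPT 29, EDD 30 → minimum 29.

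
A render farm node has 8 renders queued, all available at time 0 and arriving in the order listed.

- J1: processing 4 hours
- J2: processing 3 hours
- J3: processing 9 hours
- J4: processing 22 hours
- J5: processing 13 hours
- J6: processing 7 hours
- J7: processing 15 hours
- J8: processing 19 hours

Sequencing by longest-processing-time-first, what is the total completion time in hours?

532

LPT (decreasing processing time): J4 J8 J7 J5 J3 J6 J1 J2.
J4: 0→22
J8: 22→41
J7: 41→56
J5: 56→69
J3: 69→78
J6: 78→85
J1: 85→89
J2: 89→92
Sum = 22+41+56+69+78+85+89+92 = 532.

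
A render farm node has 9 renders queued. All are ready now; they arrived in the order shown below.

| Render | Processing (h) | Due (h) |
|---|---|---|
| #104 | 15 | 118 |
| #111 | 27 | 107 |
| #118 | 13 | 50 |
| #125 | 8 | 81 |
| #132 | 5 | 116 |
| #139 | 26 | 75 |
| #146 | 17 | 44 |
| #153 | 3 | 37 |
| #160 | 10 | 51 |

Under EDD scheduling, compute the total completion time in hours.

EDD (increasing due date): #153 #146 #118 #160 #139 #125 #111 #132 #104.
#153: 0→3
#146: 3→20
#118: 20→33
#160: 33→43
#139: 43→69
#125: 69→77
#111: 77→104
#132: 104→109
#104: 109→124
Sum = 3+20+33+43+69+77+104+109+124 = 582.

582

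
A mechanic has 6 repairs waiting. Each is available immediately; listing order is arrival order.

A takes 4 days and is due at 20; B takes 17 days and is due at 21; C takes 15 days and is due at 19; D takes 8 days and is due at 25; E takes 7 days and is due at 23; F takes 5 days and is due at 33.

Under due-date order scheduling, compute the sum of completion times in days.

EDD (increasing due date): C A B E D F.
C: 0→15
A: 15→19
B: 19→36
E: 36→43
D: 43→51
F: 51→56
Sum = 15+19+36+43+51+56 = 220.

220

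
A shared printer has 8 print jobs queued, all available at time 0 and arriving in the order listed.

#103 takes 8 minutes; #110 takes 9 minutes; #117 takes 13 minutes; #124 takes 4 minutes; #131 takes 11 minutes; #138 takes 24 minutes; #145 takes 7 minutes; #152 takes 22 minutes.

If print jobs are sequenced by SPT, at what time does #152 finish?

SPT (increasing processing time): #124 #145 #103 #110 #131 #117 #152 #138.
#124: 0→4
#145: 4→11
#103: 11→19
#110: 19→28
#131: 28→39
#117: 39→52
#152: 52→74

74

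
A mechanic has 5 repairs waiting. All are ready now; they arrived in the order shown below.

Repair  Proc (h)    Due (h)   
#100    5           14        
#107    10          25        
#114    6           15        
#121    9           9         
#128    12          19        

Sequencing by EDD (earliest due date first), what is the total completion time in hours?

117

EDD (increasing due date): #121 #100 #114 #128 #107.
#121: 0→9
#100: 9→14
#114: 14→20
#128: 20→32
#107: 32→42
Sum = 9+14+20+32+42 = 117.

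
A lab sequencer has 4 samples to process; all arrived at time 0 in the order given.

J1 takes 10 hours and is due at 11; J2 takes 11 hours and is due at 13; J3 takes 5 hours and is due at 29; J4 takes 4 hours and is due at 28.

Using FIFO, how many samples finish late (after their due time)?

FIFO (arrival order): J1 J2 J3 J4.
J1: 0→10, due 11, tardiness 0
J2: 10→21, due 13, tardiness 8
J3: 21→26, due 29, tardiness 0
J4: 26→30, due 28, tardiness 2
Late samples: 2.

2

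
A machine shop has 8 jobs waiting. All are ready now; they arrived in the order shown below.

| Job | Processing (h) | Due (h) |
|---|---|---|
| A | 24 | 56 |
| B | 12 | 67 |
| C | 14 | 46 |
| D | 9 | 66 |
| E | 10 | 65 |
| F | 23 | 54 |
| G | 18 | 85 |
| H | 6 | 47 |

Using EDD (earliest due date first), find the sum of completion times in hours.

521

EDD (increasing due date): C H F A E D B G.
C: 0→14
H: 14→20
F: 20→43
A: 43→67
E: 67→77
D: 77→86
B: 86→98
G: 98→116
Sum = 14+20+43+67+77+86+98+116 = 521.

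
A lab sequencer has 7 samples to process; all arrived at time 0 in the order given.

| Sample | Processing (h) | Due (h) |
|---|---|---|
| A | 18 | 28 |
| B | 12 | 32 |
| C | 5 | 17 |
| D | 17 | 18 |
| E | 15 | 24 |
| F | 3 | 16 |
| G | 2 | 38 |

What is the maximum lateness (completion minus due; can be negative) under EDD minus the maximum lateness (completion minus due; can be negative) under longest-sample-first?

EDD (increasing due date): F C D E A B G.
F: 0→3, due 16, lateness -13
C: 3→8, due 17, lateness -9
D: 8→25, due 18, lateness 7
E: 25→40, due 24, lateness 16
A: 40→58, due 28, lateness 30
B: 58→70, due 32, lateness 38
G: 70→72, due 38, lateness 34
Maximum = 38.
LPT (decreasing processing time): A D E B C F G.
A: 0→18, due 28, lateness -10
D: 18→35, due 18, lateness 17
E: 35→50, due 24, lateness 26
B: 50→62, due 32, lateness 30
C: 62→67, due 17, lateness 50
F: 67→70, due 16, lateness 54
G: 70→72, due 38, lateness 34
Maximum = 54.
Difference = 38 − 54 = -16.

-16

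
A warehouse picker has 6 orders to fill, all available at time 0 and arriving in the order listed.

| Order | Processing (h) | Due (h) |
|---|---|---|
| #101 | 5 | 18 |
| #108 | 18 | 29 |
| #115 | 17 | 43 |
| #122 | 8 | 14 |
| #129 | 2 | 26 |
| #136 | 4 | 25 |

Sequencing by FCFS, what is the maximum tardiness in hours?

FIFO (arrival order): #101 #108 #115 #122 #129 #136.
#101: 0→5, due 18, tardiness 0
#108: 5→23, due 29, tardiness 0
#115: 23→40, due 43, tardiness 0
#122: 40→48, due 14, tardiness 34
#129: 48→50, due 26, tardiness 24
#136: 50→54, due 25, tardiness 29
Maximum = 34.

34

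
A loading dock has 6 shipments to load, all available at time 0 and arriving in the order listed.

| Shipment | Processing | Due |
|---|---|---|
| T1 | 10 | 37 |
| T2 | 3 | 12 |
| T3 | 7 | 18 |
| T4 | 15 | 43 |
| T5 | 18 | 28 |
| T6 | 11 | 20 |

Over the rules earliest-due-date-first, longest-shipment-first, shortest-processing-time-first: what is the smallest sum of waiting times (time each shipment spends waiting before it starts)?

110

EDD (increasing due date): T2 T3 T6 T5 T1 T4.
T2: waits 0, runs 0→3
T3: waits 3, runs 3→10
T6: waits 10, runs 10→21
T5: waits 21, runs 21→39
T1: waits 39, runs 39→49
T4: waits 49, runs 49→64
Sum = 0+3+10+21+39+49 = 122.
LPT (decreasing processing time): T5 T4 T6 T1 T3 T2.
T5: waits 0, runs 0→18
T4: waits 18, runs 18→33
T6: waits 33, runs 33→44
T1: waits 44, runs 44→54
T3: waits 54, runs 54→61
T2: waits 61, runs 61→64
Sum = 0+18+33+44+54+61 = 210.
SPT (increasing processing time): T2 T3 T1 T6 T4 T5.
T2: waits 0, runs 0→3
T3: waits 3, runs 3→10
T1: waits 10, runs 10→20
T6: waits 20, runs 20→31
T4: waits 31, runs 31→46
T5: waits 46, runs 46→64
Sum = 0+3+10+20+31+46 = 110.
EDD 122, LPT 210, SPT 110 → minimum 110.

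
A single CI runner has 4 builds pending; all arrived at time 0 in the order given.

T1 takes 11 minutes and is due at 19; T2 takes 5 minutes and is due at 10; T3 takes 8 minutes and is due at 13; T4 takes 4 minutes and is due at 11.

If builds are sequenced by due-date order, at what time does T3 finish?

17

EDD (increasing due date): T2 T4 T3 T1.
T2: 0→5
T4: 5→9
T3: 9→17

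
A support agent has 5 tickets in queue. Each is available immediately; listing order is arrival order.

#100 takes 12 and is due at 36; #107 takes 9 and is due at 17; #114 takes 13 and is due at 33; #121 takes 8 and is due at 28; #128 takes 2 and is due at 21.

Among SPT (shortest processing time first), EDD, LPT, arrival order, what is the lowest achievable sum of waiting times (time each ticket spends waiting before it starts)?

SPT (increasing processing time): #128 #121 #107 #100 #114.
#128: waits 0, runs 0→2
#121: waits 2, runs 2→10
#107: waits 10, runs 10→19
#100: waits 19, runs 19→31
#114: waits 31, runs 31→44
Sum = 0+2+10+19+31 = 62.
EDD (increasing due date): #107 #128 #121 #114 #100.
#107: waits 0, runs 0→9
#128: waits 9, runs 9→11
#121: waits 11, runs 11→19
#114: waits 19, runs 19→32
#100: waits 32, runs 32→44
Sum = 0+9+11+19+32 = 71.
LPT (decreasing processing time): #114 #100 #107 #121 #128.
#114: waits 0, runs 0→13
#100: waits 13, runs 13→25
#107: waits 25, runs 25→34
#121: waits 34, runs 34→42
#128: waits 42, runs 42→44
Sum = 0+13+25+34+42 = 114.
FIFO (arrival order): #100 #107 #114 #121 #128.
#100: waits 0, runs 0→12
#107: waits 12, runs 12→21
#114: waits 21, runs 21→34
#121: waits 34, runs 34→42
#128: waits 42, runs 42→44
Sum = 0+12+21+34+42 = 109.
SPT 62, EDD 71, LPT 114, FIFO 109 → minimum 62.

62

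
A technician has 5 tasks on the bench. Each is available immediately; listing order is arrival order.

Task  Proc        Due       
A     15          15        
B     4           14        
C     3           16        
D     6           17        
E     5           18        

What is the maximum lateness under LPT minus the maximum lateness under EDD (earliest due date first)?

LPT (decreasing processing time): A D E B C.
A: 0→15, due 15, lateness 0
D: 15→21, due 17, lateness 4
E: 21→26, due 18, lateness 8
B: 26→30, due 14, lateness 16
C: 30→33, due 16, lateness 17
Maximum = 17.
EDD (increasing due date): B A C D E.
B: 0→4, due 14, lateness -10
A: 4→19, due 15, lateness 4
C: 19→22, due 16, lateness 6
D: 22→28, due 17, lateness 11
E: 28→33, due 18, lateness 15
Maximum = 15.
Difference = 17 − 15 = 2.

2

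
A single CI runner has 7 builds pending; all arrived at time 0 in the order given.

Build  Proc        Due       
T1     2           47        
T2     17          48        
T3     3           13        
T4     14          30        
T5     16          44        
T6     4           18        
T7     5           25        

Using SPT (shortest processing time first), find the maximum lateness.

SPT (increasing processing time): T1 T3 T6 T7 T4 T5 T2.
T1: 0→2, due 47, lateness -45
T3: 2→5, due 13, lateness -8
T6: 5→9, due 18, lateness -9
T7: 9→14, due 25, lateness -11
T4: 14→28, due 30, lateness -2
T5: 28→44, due 44, lateness 0
T2: 44→61, due 48, lateness 13
Maximum = 13.

13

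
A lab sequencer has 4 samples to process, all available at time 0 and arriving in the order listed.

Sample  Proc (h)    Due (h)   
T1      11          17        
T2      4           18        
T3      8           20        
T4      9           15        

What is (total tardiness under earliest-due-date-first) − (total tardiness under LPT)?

EDD (increasing due date): T4 T1 T2 T3.
T4: 0→9, due 15, tardiness 0
T1: 9→20, due 17, tardiness 3
T2: 20→24, due 18, tardiness 6
T3: 24→32, due 20, tardiness 12
Sum = 0+3+6+12 = 21.
LPT (decreasing processing time): T1 T4 T3 T2.
T1: 0→11, due 17, tardiness 0
T4: 11→20, due 15, tardiness 5
T3: 20→28, due 20, tardiness 8
T2: 28→32, due 18, tardiness 14
Sum = 0+5+8+14 = 27.
Difference = 21 − 27 = -6.

-6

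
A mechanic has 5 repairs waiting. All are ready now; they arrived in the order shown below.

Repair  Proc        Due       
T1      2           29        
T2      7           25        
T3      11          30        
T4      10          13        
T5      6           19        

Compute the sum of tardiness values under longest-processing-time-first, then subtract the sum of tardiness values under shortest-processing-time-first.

15

LPT (decreasing processing time): T3 T4 T2 T5 T1.
T3: 0→11, due 30, tardiness 0
T4: 11→21, due 13, tardiness 8
T2: 21→28, due 25, tardiness 3
T5: 28→34, due 19, tardiness 15
T1: 34→36, due 29, tardiness 7
Sum = 0+8+3+15+7 = 33.
SPT (increasing processing time): T1 T5 T2 T4 T3.
T1: 0→2, due 29, tardiness 0
T5: 2→8, due 19, tardiness 0
T2: 8→15, due 25, tardiness 0
T4: 15→25, due 13, tardiness 12
T3: 25→36, due 30, tardiness 6
Sum = 0+0+0+12+6 = 18.
Difference = 33 − 18 = 15.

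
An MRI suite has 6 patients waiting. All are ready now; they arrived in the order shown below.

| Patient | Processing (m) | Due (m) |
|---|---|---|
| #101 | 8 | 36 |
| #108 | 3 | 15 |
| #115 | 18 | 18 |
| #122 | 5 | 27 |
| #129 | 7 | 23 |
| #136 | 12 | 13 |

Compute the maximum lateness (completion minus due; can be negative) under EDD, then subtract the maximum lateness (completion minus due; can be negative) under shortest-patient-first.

EDD (increasing due date): #136 #108 #115 #129 #122 #101.
#136: 0→12, due 13, lateness -1
#108: 12→15, due 15, lateness 0
#115: 15→33, due 18, lateness 15
#129: 33→40, due 23, lateness 17
#122: 40→45, due 27, lateness 18
#101: 45→53, due 36, lateness 17
Maximum = 18.
SPT (increasing processing time): #108 #122 #129 #101 #136 #115.
#108: 0→3, due 15, lateness -12
#122: 3→8, due 27, lateness -19
#129: 8→15, due 23, lateness -8
#101: 15→23, due 36, lateness -13
#136: 23→35, due 13, lateness 22
#115: 35→53, due 18, lateness 35
Maximum = 35.
Difference = 18 − 35 = -17.

-17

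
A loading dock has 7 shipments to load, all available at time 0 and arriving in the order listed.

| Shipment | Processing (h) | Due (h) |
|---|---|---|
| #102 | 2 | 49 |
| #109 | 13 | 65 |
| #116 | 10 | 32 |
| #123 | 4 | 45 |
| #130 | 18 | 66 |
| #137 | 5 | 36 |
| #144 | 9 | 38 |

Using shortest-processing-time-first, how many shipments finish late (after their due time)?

SPT (increasing processing time): #102 #123 #137 #144 #116 #109 #130.
#102: 0→2, due 49, tardiness 0
#123: 2→6, due 45, tardiness 0
#137: 6→11, due 36, tardiness 0
#144: 11→20, due 38, tardiness 0
#116: 20→30, due 32, tardiness 0
#109: 30→43, due 65, tardiness 0
#130: 43→61, due 66, tardiness 0
Late shipments: 0.

0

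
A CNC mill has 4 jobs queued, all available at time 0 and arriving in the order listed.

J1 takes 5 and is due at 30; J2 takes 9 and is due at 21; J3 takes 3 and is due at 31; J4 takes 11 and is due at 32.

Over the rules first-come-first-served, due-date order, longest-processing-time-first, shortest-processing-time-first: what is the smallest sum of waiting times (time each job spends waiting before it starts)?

FIFO (arrival order): J1 J2 J3 J4.
J1: waits 0, runs 0→5
J2: waits 5, runs 5→14
J3: waits 14, runs 14→17
J4: waits 17, runs 17→28
Sum = 0+5+14+17 = 36.
EDD (increasing due date): J2 J1 J3 J4.
J2: waits 0, runs 0→9
J1: waits 9, runs 9→14
J3: waits 14, runs 14→17
J4: waits 17, runs 17→28
Sum = 0+9+14+17 = 40.
LPT (decreasing processing time): J4 J2 J1 J3.
J4: waits 0, runs 0→11
J2: waits 11, runs 11→20
J1: waits 20, runs 20→25
J3: waits 25, runs 25→28
Sum = 0+11+20+25 = 56.
SPT (increasing processing time): J3 J1 J2 J4.
J3: waits 0, runs 0→3
J1: waits 3, runs 3→8
J2: waits 8, runs 8→17
J4: waits 17, runs 17→28
Sum = 0+3+8+17 = 28.
FIFO 36, EDD 40, LPT 56, SPT 28 → minimum 28.

28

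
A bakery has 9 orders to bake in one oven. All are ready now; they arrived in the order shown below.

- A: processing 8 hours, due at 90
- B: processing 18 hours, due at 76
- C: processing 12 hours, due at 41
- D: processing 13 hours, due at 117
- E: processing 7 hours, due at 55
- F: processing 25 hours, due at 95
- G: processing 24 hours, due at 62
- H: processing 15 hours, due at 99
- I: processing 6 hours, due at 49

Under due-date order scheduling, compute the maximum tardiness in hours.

EDD (increasing due date): C I E G B A F H D.
C: 0→12, due 41, tardiness 0
I: 12→18, due 49, tardiness 0
E: 18→25, due 55, tardiness 0
G: 25→49, due 62, tardiness 0
B: 49→67, due 76, tardiness 0
A: 67→75, due 90, tardiness 0
F: 75→100, due 95, tardiness 5
H: 100→115, due 99, tardiness 16
D: 115→128, due 117, tardiness 11
Maximum = 16.

16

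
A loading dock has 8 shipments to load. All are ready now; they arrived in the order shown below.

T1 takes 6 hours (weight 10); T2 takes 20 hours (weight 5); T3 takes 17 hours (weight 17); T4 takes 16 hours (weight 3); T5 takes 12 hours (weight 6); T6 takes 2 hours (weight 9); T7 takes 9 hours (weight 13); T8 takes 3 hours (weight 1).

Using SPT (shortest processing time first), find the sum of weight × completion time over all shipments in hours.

SPT (increasing processing time): T6 T8 T1 T7 T5 T4 T3 T2.
T6: finishes 2, weight 9, w·C = 18
T8: finishes 5, weight 1, w·C = 5
T1: finishes 11, weight 10, w·C = 110
T7: finishes 20, weight 13, w·C = 260
T5: finishes 32, weight 6, w·C = 192
T4: finishes 48, weight 3, w·C = 144
T3: finishes 65, weight 17, w·C = 1105
T2: finishes 85, weight 5, w·C = 425
Sum = 18+5+110+260+192+144+1105+425 = 2259.

2259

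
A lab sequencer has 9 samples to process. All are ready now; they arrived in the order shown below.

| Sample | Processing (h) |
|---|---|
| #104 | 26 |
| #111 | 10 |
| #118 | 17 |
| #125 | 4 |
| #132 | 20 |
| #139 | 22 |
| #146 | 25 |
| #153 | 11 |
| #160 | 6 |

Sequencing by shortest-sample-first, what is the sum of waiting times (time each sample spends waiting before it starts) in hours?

SPT (increasing processing time): #125 #160 #111 #153 #118 #132 #139 #146 #104.
#125: waits 0, runs 0→4
#160: waits 4, runs 4→10
#111: waits 10, runs 10→20
#153: waits 20, runs 20→31
#118: waits 31, runs 31→48
#132: waits 48, runs 48→68
#139: waits 68, runs 68→90
#146: waits 90, runs 90→115
#104: waits 115, runs 115→141
Sum = 0+4+10+20+31+48+68+90+115 = 386.

386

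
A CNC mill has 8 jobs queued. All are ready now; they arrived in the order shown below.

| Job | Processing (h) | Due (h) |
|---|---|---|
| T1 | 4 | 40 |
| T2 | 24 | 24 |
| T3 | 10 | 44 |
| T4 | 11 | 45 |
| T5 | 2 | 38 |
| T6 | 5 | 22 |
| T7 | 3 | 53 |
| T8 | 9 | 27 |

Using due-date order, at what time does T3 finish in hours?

54

EDD (increasing due date): T6 T2 T8 T5 T1 T3 T4 T7.
T6: 0→5
T2: 5→29
T8: 29→38
T5: 38→40
T1: 40→44
T3: 44→54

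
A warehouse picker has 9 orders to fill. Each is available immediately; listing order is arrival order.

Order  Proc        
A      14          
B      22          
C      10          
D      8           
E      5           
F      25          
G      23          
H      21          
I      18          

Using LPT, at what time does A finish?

LPT (decreasing processing time): F G B H I A C D E.
F: 0→25
G: 25→48
B: 48→70
H: 70→91
I: 91→109
A: 109→123

123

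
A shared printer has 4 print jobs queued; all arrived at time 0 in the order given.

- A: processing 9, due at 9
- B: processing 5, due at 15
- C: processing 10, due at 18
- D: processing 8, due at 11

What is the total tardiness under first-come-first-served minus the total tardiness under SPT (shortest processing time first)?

-2

FIFO (arrival order): A B C D.
A: 0→9, due 9, tardiness 0
B: 9→14, due 15, tardiness 0
C: 14→24, due 18, tardiness 6
D: 24→32, due 11, tardiness 21
Sum = 0+0+6+21 = 27.
SPT (increasing processing time): B D A C.
B: 0→5, due 15, tardiness 0
D: 5→13, due 11, tardiness 2
A: 13→22, due 9, tardiness 13
C: 22→32, due 18, tardiness 14
Sum = 0+2+13+14 = 29.
Difference = 27 − 29 = -2.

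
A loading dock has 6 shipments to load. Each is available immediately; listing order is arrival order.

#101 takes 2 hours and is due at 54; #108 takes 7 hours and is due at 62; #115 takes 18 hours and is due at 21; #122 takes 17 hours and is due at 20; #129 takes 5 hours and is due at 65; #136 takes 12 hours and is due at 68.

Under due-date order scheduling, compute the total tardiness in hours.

EDD (increasing due date): #122 #115 #101 #108 #129 #136.
#122: 0→17, due 20, tardiness 0
#115: 17→35, due 21, tardiness 14
#101: 35→37, due 54, tardiness 0
#108: 37→44, due 62, tardiness 0
#129: 44→49, due 65, tardiness 0
#136: 49→61, due 68, tardiness 0
Sum = 0+14+0+0+0+0 = 14.

14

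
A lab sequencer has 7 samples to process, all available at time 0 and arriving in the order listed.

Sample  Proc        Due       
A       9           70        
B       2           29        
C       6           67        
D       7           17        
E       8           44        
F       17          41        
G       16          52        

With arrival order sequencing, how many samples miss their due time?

FIFO (arrival order): A B C D E F G.
A: 0→9, due 70, tardiness 0
B: 9→11, due 29, tardiness 0
C: 11→17, due 67, tardiness 0
D: 17→24, due 17, tardiness 7
E: 24→32, due 44, tardiness 0
F: 32→49, due 41, tardiness 8
G: 49→65, due 52, tardiness 13
Late samples: 3.

3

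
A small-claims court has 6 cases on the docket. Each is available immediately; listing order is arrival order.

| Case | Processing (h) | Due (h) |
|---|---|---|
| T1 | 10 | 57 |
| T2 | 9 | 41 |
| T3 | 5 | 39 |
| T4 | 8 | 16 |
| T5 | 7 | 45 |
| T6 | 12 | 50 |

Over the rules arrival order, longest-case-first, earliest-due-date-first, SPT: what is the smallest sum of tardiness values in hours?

0

FIFO (arrival order): T1 T2 T3 T4 T5 T6.
T1: 0→10, due 57, tardiness 0
T2: 10→19, due 41, tardiness 0
T3: 19→24, due 39, tardiness 0
T4: 24→32, due 16, tardiness 16
T5: 32→39, due 45, tardiness 0
T6: 39→51, due 50, tardiness 1
Sum = 0+0+0+16+0+1 = 17.
LPT (decreasing processing time): T6 T1 T2 T4 T5 T3.
T6: 0→12, due 50, tardiness 0
T1: 12→22, due 57, tardiness 0
T2: 22→31, due 41, tardiness 0
T4: 31→39, due 16, tardiness 23
T5: 39→46, due 45, tardiness 1
T3: 46→51, due 39, tardiness 12
Sum = 0+0+0+23+1+12 = 36.
EDD (increasing due date): T4 T3 T2 T5 T6 T1.
T4: 0→8, due 16, tardiness 0
T3: 8→13, due 39, tardiness 0
T2: 13→22, due 41, tardiness 0
T5: 22→29, due 45, tardiness 0
T6: 29→41, due 50, tardiness 0
T1: 41→51, due 57, tardiness 0
Sum = 0+0+0+0+0+0 = 0.
SPT (increasing processing time): T3 T5 T4 T2 T1 T6.
T3: 0→5, due 39, tardiness 0
T5: 5→12, due 45, tardiness 0
T4: 12→20, due 16, tardiness 4
T2: 20→29, due 41, tardiness 0
T1: 29→39, due 57, tardiness 0
T6: 39→51, due 50, tardiness 1
Sum = 0+0+4+0+0+1 = 5.
FIFO 17, LPT 36, EDD 0, SPT 5 → minimum 0.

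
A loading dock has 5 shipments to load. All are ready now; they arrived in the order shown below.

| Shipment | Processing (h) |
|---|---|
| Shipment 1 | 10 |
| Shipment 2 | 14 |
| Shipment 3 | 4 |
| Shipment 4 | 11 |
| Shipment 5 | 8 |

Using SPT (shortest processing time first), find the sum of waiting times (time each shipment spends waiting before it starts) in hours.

71

SPT (increasing processing time): Shipment 3 Shipment 5 Shipment 1 Shipment 4 Shipment 2.
Shipment 3: waits 0, runs 0→4
Shipment 5: waits 4, runs 4→12
Shipment 1: waits 12, runs 12→22
Shipment 4: waits 22, runs 22→33
Shipment 2: waits 33, runs 33→47
Sum = 0+4+12+22+33 = 71.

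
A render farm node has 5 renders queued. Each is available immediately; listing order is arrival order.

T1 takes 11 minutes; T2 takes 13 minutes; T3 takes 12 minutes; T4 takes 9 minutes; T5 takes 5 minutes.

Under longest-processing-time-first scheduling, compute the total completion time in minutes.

169

LPT (decreasing processing time): T2 T3 T1 T4 T5.
T2: 0→13
T3: 13→25
T1: 25→36
T4: 36→45
T5: 45→50
Sum = 13+25+36+45+50 = 169.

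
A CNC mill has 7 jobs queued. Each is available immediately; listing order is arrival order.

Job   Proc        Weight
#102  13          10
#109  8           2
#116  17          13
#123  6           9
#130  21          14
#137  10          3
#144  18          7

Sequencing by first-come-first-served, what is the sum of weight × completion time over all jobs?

2848

FIFO (arrival order): #102 #109 #116 #123 #130 #137 #144.
#102: finishes 13, weight 10, w·C = 130
#109: finishes 21, weight 2, w·C = 42
#116: finishes 38, weight 13, w·C = 494
#123: finishes 44, weight 9, w·C = 396
#130: finishes 65, weight 14, w·C = 910
#137: finishes 75, weight 3, w·C = 225
#144: finishes 93, weight 7, w·C = 651
Sum = 130+42+494+396+910+225+651 = 2848.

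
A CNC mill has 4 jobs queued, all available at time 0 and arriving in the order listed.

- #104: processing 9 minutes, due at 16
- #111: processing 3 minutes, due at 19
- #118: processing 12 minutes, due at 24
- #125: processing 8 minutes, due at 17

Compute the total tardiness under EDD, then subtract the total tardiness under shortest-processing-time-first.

-3

EDD (increasing due date): #104 #125 #111 #118.
#104: 0→9, due 16, tardiness 0
#125: 9→17, due 17, tardiness 0
#111: 17→20, due 19, tardiness 1
#118: 20→32, due 24, tardiness 8
Sum = 0+0+1+8 = 9.
SPT (increasing processing time): #111 #125 #104 #118.
#111: 0→3, due 19, tardiness 0
#125: 3→11, due 17, tardiness 0
#104: 11→20, due 16, tardiness 4
#118: 20→32, due 24, tardiness 8
Sum = 0+0+4+8 = 12.
Difference = 9 − 12 = -3.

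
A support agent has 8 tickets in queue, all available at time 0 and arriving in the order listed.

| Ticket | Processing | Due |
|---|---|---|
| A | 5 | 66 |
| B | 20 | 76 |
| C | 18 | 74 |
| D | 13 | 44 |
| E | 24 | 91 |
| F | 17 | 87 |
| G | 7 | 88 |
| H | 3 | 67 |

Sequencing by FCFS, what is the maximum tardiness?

40

FIFO (arrival order): A B C D E F G H.
A: 0→5, due 66, tardiness 0
B: 5→25, due 76, tardiness 0
C: 25→43, due 74, tardiness 0
D: 43→56, due 44, tardiness 12
E: 56→80, due 91, tardiness 0
F: 80→97, due 87, tardiness 10
G: 97→104, due 88, tardiness 16
H: 104→107, due 67, tardiness 40
Maximum = 40.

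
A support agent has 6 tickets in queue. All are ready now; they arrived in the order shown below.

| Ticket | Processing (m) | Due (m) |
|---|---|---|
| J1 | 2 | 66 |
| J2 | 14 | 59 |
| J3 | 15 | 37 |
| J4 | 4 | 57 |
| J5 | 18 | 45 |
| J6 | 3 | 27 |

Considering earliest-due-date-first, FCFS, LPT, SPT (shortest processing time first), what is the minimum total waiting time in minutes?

EDD (increasing due date): J6 J3 J5 J4 J2 J1.
J6: waits 0, runs 0→3
J3: waits 3, runs 3→18
J5: waits 18, runs 18→36
J4: waits 36, runs 36→40
J2: waits 40, runs 40→54
J1: waits 54, runs 54→56
Sum = 0+3+18+36+40+54 = 151.
FIFO (arrival order): J1 J2 J3 J4 J5 J6.
J1: waits 0, runs 0→2
J2: waits 2, runs 2→16
J3: waits 16, runs 16→31
J4: waits 31, runs 31→35
J5: waits 35, runs 35→53
J6: waits 53, runs 53→56
Sum = 0+2+16+31+35+53 = 137.
LPT (decreasing processing time): J5 J3 J2 J4 J6 J1.
J5: waits 0, runs 0→18
J3: waits 18, runs 18→33
J2: waits 33, runs 33→47
J4: waits 47, runs 47→51
J6: waits 51, runs 51→54
J1: waits 54, runs 54→56
Sum = 0+18+33+47+51+54 = 203.
SPT (increasing processing time): J1 J6 J4 J2 J3 J5.
J1: waits 0, runs 0→2
J6: waits 2, runs 2→5
J4: waits 5, runs 5→9
J2: waits 9, runs 9→23
J3: waits 23, runs 23→38
J5: waits 38, runs 38→56
Sum = 0+2+5+9+23+38 = 77.
EDD 151, FIFO 137, LPT 203, SPT 77 → minimum 77.

77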